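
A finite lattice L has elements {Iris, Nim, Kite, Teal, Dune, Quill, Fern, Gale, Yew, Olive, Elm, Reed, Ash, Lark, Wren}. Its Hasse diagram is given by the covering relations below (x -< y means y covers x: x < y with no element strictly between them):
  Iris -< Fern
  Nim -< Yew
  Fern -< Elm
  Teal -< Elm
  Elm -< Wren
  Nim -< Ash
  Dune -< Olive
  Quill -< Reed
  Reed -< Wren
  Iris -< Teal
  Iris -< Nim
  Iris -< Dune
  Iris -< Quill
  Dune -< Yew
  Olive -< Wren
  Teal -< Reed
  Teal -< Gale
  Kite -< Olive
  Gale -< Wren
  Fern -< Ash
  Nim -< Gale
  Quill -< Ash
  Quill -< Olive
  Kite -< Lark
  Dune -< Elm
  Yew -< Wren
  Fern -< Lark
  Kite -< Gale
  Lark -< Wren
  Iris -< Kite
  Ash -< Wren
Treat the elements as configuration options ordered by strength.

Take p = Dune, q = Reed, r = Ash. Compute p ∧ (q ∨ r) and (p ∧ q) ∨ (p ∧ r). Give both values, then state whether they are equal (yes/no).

q ∨ r = Wren, so p ∧ (q ∨ r) = Dune ∧ Wren = Dune.
p ∧ q = Iris and p ∧ r = Iris, so (p ∧ q) ∨ (p ∧ r) = Iris ∨ Iris = Iris.
Equal: no.

Dune; Iris; no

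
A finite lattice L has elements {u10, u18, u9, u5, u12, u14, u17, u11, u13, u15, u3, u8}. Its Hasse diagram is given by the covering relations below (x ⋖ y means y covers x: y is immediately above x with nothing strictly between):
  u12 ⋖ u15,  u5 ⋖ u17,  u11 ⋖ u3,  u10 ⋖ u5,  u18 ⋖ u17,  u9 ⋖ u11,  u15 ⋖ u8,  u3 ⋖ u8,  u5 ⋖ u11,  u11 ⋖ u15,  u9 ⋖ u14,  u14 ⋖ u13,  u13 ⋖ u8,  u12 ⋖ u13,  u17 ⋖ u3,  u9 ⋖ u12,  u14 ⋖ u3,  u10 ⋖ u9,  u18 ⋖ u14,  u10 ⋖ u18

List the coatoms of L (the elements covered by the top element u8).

The coatoms are exactly the elements covered by u8: u13, u15, u3.

u13, u15, u3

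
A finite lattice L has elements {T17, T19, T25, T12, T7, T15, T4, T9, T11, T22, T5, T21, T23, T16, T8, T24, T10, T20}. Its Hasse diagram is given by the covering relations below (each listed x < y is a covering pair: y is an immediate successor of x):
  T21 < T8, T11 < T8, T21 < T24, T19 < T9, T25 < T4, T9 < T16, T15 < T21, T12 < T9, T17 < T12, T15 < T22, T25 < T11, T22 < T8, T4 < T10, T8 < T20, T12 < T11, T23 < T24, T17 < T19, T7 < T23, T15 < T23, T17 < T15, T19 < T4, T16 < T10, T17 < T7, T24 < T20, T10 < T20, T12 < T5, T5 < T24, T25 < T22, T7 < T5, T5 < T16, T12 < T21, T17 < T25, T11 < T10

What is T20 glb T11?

Common lower bounds of {T20, T11}: T11, T12, T17, T25.
The greatest among these is T11.

T11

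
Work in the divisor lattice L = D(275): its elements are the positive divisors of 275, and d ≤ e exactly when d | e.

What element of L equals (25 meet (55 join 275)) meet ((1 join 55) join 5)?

5

55 ∨ 275 = 275
25 ∧ 275 = 25
1 ∨ 55 = 55
55 ∨ 5 = 55
25 ∧ 55 = 5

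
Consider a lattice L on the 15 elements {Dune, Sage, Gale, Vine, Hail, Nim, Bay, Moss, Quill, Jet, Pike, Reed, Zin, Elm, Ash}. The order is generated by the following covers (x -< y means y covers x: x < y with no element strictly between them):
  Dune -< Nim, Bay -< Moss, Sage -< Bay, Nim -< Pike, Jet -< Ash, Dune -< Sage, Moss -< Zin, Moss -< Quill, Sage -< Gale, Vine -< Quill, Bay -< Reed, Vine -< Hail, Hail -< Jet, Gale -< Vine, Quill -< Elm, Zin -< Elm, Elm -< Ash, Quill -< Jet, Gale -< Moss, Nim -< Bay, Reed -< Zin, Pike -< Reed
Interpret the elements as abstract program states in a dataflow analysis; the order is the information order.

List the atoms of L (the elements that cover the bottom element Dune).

The atoms are exactly the elements that cover Dune: Nim, Sage.

Nim, Sage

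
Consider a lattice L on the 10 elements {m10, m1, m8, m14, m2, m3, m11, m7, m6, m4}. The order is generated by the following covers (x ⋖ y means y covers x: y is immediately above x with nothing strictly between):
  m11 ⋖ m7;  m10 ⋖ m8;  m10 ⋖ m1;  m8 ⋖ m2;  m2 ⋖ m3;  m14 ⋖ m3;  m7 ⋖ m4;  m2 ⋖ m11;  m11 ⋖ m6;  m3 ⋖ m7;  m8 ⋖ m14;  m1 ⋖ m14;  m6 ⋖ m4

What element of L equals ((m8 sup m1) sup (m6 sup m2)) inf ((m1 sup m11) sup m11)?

m7

m8 ∨ m1 = m14
m6 ∨ m2 = m6
m14 ∨ m6 = m4
m1 ∨ m11 = m7
m7 ∨ m11 = m7
m4 ∧ m7 = m7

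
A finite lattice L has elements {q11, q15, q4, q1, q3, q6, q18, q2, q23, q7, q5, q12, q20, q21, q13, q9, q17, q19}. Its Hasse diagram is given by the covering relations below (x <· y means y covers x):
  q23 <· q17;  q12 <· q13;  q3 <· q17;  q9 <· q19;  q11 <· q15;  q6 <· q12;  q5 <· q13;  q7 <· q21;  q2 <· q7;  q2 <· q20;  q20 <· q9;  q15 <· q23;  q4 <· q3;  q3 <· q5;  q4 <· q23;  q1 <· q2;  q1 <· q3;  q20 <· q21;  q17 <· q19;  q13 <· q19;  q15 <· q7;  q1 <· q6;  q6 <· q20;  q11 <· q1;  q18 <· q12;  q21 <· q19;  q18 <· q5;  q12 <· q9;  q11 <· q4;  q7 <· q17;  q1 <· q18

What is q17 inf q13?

q3

Common lower bounds of {q17, q13}: q1, q11, q3, q4.
The greatest among these is q3.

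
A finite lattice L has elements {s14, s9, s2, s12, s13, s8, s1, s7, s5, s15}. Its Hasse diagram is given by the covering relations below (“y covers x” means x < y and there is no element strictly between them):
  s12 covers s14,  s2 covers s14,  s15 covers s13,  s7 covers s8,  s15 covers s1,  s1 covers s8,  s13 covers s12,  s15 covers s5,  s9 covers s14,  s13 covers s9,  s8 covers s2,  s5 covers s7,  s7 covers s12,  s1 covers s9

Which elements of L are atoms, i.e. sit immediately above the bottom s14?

The atoms are exactly the elements that cover s14: s12, s2, s9.

s12, s2, s9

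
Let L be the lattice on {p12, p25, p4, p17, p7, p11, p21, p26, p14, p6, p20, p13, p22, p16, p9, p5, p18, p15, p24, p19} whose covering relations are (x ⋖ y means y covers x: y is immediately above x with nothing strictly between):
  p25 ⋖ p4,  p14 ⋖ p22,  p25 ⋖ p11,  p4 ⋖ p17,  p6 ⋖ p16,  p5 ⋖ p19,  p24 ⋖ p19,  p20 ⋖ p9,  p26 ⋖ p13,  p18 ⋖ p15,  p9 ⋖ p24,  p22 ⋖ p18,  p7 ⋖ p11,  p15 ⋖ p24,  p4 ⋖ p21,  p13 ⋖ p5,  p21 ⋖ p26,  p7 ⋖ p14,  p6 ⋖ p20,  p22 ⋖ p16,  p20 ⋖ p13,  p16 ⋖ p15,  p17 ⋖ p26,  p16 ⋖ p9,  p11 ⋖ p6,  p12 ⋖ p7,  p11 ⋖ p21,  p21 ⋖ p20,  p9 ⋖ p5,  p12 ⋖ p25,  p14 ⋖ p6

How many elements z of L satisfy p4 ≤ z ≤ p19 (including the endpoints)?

The interval [p4, p19] = {p13, p17, p19, p20, p21, p24, p26, p4, p5, p9}, which has 10 elements.

10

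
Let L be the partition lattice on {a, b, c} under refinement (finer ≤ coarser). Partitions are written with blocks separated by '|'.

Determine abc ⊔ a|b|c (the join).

abc

The join of abc and a|b|c merges any blocks that overlap across the partitions, giving abc.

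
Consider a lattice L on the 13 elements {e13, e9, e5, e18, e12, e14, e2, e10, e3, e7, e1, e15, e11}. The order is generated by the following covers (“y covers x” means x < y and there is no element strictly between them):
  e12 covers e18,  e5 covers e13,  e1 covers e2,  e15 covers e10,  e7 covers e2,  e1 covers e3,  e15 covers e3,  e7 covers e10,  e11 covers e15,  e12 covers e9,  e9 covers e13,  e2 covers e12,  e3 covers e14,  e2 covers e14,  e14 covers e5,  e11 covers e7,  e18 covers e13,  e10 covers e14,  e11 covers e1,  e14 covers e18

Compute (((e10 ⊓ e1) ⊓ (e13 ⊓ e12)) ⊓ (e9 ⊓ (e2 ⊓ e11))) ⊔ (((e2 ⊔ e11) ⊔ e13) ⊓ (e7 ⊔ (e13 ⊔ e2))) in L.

e7

e10 ∧ e1 = e14
e13 ∧ e12 = e13
e14 ∧ e13 = e13
e2 ∧ e11 = e2
e9 ∧ e2 = e9
e13 ∧ e9 = e13
e2 ∨ e11 = e11
e11 ∨ e13 = e11
e13 ∨ e2 = e2
e7 ∨ e2 = e7
e11 ∧ e7 = e7
e13 ∨ e7 = e7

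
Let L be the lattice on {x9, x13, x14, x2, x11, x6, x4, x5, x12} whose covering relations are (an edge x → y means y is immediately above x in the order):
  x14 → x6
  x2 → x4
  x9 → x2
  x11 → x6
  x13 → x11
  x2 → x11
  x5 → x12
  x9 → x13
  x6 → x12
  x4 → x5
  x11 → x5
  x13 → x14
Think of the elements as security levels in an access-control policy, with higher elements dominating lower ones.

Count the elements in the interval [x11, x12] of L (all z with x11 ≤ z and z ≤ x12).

The interval [x11, x12] = {x11, x12, x5, x6}, which has 4 elements.

4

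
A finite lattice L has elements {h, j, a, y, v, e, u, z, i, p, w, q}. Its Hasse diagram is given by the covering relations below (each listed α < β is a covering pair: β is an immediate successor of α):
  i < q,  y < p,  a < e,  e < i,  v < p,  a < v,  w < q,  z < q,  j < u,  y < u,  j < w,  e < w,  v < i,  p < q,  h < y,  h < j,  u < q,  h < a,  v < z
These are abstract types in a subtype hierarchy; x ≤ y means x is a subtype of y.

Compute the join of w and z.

Common upper bounds of {w, z}: q.
The least among these is q.

q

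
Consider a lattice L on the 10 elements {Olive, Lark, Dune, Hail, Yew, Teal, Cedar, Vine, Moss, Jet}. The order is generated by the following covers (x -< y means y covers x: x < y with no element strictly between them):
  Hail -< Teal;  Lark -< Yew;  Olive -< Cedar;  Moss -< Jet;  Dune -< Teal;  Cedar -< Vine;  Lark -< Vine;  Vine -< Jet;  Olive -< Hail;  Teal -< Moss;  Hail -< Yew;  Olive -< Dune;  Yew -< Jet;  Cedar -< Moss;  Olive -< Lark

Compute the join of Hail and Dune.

Common upper bounds of {Hail, Dune}: Jet, Moss, Teal.
The least among these is Teal.

Teal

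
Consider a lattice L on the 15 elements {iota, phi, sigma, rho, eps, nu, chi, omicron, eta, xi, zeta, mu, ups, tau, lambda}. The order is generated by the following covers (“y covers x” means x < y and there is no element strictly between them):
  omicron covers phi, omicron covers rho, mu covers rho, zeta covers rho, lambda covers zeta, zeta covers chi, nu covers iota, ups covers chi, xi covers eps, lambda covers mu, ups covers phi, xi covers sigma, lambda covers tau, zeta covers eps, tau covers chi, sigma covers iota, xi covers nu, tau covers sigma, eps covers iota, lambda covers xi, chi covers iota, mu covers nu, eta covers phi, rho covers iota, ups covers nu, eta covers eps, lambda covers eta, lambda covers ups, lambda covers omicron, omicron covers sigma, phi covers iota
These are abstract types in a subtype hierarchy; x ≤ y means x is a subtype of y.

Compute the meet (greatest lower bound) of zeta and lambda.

Common lower bounds of {zeta, lambda}: chi, eps, iota, rho, zeta.
The greatest among these is zeta.

zeta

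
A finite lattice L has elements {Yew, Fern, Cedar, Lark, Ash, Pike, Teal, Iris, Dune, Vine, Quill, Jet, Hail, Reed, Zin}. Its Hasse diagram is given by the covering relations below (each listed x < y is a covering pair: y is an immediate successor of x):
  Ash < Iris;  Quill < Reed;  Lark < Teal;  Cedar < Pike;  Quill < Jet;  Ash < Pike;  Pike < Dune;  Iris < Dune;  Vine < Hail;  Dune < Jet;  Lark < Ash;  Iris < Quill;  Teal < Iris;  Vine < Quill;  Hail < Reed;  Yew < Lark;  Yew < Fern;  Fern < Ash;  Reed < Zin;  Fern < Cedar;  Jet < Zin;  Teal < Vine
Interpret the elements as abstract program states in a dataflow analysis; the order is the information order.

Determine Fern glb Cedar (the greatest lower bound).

Fern

Common lower bounds of {Fern, Cedar}: Fern, Yew.
The greatest among these is Fern.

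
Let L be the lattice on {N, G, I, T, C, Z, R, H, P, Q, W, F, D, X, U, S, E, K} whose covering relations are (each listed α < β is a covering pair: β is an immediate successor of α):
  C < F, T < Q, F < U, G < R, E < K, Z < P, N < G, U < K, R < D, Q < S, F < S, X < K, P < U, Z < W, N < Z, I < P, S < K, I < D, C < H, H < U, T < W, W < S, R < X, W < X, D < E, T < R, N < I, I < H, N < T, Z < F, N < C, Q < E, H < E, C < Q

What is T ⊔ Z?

Common upper bounds of {T, Z}: K, S, W, X.
The least among these is W.

W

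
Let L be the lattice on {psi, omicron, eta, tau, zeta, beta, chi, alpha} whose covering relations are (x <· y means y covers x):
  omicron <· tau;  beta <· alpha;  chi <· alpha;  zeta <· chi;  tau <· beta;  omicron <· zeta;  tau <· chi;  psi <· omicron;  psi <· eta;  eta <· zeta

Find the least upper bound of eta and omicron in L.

zeta

Common upper bounds of {eta, omicron}: alpha, chi, zeta.
The least among these is zeta.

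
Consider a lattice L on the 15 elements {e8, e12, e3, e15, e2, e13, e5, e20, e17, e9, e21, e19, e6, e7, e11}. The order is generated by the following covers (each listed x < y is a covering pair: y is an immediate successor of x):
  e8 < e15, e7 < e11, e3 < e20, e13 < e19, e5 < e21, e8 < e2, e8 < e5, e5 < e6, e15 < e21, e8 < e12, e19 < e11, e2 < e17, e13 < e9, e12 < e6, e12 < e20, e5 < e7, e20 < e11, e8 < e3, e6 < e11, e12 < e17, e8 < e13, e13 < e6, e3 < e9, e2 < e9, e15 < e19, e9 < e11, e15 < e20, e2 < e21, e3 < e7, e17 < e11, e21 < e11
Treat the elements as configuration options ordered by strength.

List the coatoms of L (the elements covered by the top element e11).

e17, e19, e20, e21, e6, e7, e9

The coatoms are exactly the elements covered by e11: e17, e19, e20, e21, e6, e7, e9.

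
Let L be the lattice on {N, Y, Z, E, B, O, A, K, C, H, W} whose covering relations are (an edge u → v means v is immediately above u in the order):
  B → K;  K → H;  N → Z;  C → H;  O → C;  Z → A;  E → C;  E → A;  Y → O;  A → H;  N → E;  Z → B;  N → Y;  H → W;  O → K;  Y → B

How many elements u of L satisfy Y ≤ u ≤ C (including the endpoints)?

3

The interval [Y, C] = {C, O, Y}, which has 3 elements.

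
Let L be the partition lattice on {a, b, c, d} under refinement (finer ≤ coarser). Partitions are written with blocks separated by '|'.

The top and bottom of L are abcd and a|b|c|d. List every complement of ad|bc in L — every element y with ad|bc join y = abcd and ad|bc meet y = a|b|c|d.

Need y with ad|bc ∨ y = abcd and ad|bc ∧ y = a|b|c|d.
Checking each element gives: ab|cd, ab|c|d, ac|bd, ac|b|d, a|bd|c, a|b|cd.

ab|cd, ab|c|d, ac|bd, ac|b|d, a|bd|c, a|b|cd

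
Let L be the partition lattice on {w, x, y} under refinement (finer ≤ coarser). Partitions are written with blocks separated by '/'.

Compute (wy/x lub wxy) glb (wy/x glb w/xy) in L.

wy/x ∨ wxy = wxy
wy/x ∧ w/xy = w/x/y
wxy ∧ w/x/y = w/x/y

w/x/y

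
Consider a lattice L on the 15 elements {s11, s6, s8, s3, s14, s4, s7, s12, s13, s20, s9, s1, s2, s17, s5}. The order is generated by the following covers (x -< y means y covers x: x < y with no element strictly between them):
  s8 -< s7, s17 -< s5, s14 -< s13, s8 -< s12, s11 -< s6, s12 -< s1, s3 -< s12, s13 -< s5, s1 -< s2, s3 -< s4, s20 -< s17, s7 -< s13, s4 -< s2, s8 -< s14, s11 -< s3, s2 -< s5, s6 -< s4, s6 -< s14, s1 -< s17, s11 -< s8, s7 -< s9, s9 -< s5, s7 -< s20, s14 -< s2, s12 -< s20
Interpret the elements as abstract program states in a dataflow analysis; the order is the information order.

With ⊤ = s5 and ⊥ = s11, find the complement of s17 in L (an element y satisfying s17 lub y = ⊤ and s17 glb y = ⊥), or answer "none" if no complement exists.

Need y with s17 ∨ y = s5 and s17 ∧ y = s11.
Checking each element gives: s6.

s6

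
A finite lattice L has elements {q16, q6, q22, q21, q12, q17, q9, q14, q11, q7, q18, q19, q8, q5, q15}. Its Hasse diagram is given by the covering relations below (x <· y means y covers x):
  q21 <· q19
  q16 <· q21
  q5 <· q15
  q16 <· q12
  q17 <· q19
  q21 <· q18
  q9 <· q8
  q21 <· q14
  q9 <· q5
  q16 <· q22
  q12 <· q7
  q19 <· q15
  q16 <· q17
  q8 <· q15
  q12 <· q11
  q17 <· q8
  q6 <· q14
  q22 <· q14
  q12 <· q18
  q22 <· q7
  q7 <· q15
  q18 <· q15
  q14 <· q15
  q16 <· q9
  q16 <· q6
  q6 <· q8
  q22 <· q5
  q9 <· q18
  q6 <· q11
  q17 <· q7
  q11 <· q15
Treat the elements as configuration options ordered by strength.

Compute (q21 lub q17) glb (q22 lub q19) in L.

q21 ∨ q17 = q19
q22 ∨ q19 = q15
q19 ∧ q15 = q19

q19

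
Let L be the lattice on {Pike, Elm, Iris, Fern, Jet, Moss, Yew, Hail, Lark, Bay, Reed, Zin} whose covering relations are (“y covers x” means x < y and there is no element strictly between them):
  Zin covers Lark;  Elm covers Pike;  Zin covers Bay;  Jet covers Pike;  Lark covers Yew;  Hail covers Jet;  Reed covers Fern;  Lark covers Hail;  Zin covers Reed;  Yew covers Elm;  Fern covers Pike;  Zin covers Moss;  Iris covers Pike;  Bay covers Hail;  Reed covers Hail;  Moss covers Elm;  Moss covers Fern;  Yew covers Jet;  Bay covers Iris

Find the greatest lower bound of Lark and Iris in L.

Pike

Common lower bounds of {Lark, Iris}: Pike.
The greatest among these is Pike.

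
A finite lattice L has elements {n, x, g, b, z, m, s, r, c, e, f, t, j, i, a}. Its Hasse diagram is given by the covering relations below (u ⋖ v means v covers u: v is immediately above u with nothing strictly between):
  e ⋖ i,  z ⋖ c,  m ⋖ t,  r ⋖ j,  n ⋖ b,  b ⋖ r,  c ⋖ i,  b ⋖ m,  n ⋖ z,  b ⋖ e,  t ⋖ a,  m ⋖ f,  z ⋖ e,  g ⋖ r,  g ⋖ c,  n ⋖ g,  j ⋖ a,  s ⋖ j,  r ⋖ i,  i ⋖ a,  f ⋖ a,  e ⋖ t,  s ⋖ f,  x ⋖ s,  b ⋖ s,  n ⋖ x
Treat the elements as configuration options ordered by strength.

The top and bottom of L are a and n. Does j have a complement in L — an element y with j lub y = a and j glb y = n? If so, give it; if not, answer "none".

Need y with j ∨ y = a and j ∧ y = n.
Checking each element gives: z.

z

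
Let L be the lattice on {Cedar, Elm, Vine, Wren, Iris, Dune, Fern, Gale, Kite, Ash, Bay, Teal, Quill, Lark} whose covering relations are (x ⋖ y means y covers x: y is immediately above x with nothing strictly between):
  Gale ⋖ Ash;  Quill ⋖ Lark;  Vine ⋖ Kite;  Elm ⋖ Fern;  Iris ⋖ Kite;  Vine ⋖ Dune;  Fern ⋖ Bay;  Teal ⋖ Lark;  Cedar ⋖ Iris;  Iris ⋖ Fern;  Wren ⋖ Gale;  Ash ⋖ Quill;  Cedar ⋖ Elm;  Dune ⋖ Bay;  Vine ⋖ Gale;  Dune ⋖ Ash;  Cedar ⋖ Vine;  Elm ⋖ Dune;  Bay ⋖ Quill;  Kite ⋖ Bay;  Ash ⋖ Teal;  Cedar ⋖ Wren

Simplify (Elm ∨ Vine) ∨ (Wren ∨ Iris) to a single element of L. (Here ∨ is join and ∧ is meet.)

Elm ∨ Vine = Dune
Wren ∨ Iris = Quill
Dune ∨ Quill = Quill

Quill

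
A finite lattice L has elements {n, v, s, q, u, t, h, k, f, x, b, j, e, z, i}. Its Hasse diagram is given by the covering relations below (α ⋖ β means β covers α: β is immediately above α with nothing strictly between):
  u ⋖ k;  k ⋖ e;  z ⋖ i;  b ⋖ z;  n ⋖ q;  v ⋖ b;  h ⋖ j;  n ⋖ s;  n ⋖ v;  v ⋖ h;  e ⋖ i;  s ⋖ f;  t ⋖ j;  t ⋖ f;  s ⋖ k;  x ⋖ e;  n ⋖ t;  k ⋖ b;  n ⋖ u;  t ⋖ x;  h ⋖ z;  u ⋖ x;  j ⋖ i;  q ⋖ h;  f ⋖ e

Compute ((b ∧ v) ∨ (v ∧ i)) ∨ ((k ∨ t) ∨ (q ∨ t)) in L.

b ∧ v = v
v ∧ i = v
v ∨ v = v
k ∨ t = e
q ∨ t = j
e ∨ j = i
v ∨ i = i

i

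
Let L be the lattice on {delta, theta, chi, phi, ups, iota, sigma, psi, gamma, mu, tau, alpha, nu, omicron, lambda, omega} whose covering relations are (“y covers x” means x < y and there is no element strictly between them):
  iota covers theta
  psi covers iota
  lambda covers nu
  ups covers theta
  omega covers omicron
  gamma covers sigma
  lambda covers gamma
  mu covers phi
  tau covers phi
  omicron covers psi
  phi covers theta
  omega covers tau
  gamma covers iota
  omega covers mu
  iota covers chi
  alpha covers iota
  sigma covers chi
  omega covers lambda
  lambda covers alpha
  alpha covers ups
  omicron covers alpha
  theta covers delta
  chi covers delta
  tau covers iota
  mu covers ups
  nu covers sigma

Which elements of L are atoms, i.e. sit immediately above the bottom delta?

chi, theta

The atoms are exactly the elements that cover delta: chi, theta.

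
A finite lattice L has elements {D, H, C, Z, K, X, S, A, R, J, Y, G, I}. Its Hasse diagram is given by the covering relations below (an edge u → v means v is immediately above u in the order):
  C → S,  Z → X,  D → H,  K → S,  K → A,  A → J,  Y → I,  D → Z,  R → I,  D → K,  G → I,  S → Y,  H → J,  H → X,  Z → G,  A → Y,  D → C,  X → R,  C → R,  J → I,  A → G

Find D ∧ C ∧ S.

Common lower bounds of {D, C, S}: D.
The greatest among these is D.

D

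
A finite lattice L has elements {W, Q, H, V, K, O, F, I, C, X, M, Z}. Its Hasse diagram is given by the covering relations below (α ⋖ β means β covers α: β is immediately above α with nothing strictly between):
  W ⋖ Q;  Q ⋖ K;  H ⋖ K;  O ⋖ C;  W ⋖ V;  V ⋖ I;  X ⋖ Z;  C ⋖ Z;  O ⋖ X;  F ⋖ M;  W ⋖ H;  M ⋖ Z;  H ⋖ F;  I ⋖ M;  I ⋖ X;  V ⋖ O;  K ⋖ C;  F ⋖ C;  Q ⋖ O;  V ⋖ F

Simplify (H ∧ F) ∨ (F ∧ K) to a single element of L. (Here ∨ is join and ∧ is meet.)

H ∧ F = H
F ∧ K = H
H ∨ H = H

H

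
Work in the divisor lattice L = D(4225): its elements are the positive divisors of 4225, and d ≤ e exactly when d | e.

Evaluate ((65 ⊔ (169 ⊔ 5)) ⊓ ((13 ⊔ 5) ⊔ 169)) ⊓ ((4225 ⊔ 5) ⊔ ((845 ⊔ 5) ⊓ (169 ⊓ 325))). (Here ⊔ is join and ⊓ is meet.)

845

169 ∨ 5 = 845
65 ∨ 845 = 845
13 ∨ 5 = 65
65 ∨ 169 = 845
845 ∧ 845 = 845
4225 ∨ 5 = 4225
845 ∨ 5 = 845
169 ∧ 325 = 13
845 ∧ 13 = 13
4225 ∨ 13 = 4225
845 ∧ 4225 = 845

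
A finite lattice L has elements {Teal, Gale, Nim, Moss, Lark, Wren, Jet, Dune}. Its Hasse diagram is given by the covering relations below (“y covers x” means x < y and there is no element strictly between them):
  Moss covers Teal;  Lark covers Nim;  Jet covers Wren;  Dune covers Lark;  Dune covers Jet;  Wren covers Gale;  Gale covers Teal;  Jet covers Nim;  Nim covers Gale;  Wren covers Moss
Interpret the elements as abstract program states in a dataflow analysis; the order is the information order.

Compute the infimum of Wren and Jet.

Wren

Common lower bounds of {Wren, Jet}: Gale, Moss, Teal, Wren.
The greatest among these is Wren.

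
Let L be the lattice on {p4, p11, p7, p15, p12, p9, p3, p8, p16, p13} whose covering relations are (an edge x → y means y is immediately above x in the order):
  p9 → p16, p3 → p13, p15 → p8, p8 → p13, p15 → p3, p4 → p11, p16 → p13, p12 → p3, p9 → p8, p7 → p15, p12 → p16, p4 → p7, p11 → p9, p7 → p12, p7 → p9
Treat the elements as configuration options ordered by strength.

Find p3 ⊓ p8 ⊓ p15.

Common lower bounds of {p3, p8, p15}: p15, p4, p7.
The greatest among these is p15.

p15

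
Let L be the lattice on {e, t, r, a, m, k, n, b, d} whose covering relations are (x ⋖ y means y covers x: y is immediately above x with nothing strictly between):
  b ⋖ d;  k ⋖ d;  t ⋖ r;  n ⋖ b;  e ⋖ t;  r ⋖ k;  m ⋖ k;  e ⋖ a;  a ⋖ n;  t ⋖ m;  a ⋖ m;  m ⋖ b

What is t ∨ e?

t

Common upper bounds of {t, e}: b, d, k, m, r, t.
The least among these is t.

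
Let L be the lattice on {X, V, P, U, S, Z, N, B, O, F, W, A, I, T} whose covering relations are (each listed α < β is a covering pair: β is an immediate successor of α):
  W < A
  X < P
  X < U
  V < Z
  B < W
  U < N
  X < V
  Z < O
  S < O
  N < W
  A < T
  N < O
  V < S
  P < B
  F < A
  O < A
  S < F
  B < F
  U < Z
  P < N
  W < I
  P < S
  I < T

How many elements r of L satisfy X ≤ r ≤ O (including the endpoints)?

The interval [X, O] = {N, O, P, S, U, V, X, Z}, which has 8 elements.

8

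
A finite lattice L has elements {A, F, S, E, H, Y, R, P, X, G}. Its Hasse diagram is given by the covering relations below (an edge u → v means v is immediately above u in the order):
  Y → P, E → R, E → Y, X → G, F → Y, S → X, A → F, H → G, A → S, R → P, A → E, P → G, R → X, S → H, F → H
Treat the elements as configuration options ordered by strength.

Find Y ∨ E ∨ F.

Common upper bounds of {Y, E, F}: G, P, Y.
The least among these is Y.

Y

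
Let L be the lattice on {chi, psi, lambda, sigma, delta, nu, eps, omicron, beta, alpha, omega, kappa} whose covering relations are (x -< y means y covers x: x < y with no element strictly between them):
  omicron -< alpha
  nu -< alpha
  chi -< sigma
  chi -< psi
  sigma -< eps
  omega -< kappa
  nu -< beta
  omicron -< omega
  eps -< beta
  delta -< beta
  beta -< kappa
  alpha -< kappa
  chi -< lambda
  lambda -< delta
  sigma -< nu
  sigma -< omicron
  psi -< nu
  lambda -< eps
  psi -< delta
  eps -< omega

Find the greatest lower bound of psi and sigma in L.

Common lower bounds of {psi, sigma}: chi.
The greatest among these is chi.

chi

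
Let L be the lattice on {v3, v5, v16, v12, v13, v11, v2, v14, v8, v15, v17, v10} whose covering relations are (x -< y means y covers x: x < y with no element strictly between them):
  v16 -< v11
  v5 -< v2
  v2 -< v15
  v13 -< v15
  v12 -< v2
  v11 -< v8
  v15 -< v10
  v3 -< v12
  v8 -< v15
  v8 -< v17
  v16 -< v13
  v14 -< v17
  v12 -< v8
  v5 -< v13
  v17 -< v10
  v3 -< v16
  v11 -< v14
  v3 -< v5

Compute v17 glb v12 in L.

v17 ∧ v12 = v12

v12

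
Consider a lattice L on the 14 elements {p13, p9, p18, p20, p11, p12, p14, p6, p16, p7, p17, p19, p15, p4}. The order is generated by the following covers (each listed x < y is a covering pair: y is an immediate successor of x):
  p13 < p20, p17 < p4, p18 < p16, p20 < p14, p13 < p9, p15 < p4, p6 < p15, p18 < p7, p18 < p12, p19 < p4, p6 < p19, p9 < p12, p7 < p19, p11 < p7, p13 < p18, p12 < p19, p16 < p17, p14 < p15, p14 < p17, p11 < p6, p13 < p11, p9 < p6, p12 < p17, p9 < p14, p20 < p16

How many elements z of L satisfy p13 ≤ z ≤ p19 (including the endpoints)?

The interval [p13, p19] = {p11, p12, p13, p18, p19, p6, p7, p9}, which has 8 elements.

8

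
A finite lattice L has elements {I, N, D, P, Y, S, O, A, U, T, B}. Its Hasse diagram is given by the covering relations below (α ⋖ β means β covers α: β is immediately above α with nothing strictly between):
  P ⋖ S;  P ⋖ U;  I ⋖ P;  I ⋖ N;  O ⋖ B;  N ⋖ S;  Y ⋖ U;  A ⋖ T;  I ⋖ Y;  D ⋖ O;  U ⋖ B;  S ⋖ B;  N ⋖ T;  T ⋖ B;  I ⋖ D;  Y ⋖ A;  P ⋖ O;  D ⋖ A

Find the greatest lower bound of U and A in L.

Common lower bounds of {U, A}: I, Y.
The greatest among these is Y.

Y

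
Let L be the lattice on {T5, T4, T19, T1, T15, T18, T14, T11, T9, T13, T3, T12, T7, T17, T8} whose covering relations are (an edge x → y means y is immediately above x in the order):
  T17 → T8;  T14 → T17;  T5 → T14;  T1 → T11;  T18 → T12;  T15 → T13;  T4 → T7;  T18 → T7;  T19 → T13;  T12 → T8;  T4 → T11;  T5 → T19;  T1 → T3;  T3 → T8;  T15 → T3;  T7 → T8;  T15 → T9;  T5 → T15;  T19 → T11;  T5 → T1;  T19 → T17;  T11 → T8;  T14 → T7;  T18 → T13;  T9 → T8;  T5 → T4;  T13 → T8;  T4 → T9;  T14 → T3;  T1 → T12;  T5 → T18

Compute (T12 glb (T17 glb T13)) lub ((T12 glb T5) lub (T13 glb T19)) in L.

T19

T17 ∧ T13 = T19
T12 ∧ T19 = T5
T12 ∧ T5 = T5
T13 ∧ T19 = T19
T5 ∨ T19 = T19
T5 ∨ T19 = T19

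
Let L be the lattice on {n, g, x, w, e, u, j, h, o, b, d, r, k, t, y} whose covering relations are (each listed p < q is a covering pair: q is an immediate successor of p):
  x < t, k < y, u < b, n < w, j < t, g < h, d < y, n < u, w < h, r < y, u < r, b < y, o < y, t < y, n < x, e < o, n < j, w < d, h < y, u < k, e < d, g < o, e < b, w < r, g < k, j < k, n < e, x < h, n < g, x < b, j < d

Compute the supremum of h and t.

Common upper bounds of {h, t}: y.
The least among these is y.

y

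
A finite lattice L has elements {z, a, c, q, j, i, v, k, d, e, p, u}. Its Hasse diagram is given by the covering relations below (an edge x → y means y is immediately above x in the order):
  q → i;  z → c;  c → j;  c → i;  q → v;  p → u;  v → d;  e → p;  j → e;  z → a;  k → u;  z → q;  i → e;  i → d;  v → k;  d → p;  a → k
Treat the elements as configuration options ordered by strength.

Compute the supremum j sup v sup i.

Common upper bounds of {j, v, i}: p, u.
The least among these is p.

p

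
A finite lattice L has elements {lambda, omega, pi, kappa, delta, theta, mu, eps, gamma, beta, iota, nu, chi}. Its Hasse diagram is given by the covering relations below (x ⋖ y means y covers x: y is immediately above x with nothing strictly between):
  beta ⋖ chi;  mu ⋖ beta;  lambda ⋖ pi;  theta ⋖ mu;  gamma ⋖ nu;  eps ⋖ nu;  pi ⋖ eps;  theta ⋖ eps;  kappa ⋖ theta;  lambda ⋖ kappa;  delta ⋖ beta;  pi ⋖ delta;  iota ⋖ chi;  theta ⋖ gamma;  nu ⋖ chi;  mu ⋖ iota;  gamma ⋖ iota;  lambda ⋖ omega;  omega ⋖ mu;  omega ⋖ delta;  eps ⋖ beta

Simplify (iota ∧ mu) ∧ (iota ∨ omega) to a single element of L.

mu

iota ∧ mu = mu
iota ∨ omega = iota
mu ∧ iota = mu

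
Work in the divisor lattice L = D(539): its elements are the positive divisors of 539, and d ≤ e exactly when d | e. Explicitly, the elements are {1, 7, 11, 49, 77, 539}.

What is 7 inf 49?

In the divisibility order, the meet is the greatest common divisor: gcd(7, 49) = 7.

7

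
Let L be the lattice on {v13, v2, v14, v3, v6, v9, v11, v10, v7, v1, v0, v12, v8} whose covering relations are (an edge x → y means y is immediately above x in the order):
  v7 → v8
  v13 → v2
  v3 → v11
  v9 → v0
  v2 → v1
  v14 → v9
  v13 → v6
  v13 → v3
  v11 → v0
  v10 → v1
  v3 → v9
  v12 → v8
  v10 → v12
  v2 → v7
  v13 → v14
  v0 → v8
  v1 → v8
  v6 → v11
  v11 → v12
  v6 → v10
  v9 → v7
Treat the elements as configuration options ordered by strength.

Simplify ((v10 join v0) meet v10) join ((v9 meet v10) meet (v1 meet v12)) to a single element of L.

v10 ∨ v0 = v8
v8 ∧ v10 = v10
v9 ∧ v10 = v13
v1 ∧ v12 = v10
v13 ∧ v10 = v13
v10 ∨ v13 = v10

v10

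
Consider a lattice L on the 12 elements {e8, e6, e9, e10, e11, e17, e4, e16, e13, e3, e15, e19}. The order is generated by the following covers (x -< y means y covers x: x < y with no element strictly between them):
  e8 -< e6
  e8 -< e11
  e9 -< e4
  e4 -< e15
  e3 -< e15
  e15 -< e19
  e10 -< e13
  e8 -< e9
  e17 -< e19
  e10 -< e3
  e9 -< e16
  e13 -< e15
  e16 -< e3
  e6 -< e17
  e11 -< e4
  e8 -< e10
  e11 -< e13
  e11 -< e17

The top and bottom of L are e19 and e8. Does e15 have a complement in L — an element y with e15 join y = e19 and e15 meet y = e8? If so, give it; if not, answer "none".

Need y with e15 ∨ y = e19 and e15 ∧ y = e8.
Checking each element gives: e6.

e6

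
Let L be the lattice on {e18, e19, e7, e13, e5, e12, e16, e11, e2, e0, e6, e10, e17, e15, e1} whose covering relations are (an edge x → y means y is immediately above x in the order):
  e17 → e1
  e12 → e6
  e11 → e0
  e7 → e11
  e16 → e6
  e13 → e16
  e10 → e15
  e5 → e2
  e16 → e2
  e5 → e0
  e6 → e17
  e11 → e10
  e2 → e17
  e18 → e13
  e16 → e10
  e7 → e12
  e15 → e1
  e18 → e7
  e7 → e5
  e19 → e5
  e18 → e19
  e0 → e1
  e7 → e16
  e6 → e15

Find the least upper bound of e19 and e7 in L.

Common upper bounds of {e19, e7}: e0, e1, e17, e2, e5.
The least among these is e5.

e5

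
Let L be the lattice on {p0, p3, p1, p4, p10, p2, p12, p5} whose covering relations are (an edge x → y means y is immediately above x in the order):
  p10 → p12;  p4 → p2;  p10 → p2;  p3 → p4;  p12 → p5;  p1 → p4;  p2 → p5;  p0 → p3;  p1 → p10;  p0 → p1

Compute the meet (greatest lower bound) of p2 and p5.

Common lower bounds of {p2, p5}: p0, p1, p10, p2, p3, p4.
The greatest among these is p2.

p2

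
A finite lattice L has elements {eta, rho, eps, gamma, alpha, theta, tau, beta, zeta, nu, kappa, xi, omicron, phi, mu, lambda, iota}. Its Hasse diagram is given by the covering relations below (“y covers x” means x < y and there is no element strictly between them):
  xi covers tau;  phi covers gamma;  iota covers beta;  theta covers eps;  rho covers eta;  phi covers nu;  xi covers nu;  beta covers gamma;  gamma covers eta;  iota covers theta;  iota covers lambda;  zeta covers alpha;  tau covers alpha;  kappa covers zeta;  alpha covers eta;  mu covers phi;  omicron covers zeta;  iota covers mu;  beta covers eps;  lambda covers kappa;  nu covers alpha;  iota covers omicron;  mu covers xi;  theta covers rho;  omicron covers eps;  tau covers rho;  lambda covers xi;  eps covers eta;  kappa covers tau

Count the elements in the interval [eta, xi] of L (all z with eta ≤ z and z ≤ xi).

6

The interval [eta, xi] = {alpha, eta, nu, rho, tau, xi}, which has 6 elements.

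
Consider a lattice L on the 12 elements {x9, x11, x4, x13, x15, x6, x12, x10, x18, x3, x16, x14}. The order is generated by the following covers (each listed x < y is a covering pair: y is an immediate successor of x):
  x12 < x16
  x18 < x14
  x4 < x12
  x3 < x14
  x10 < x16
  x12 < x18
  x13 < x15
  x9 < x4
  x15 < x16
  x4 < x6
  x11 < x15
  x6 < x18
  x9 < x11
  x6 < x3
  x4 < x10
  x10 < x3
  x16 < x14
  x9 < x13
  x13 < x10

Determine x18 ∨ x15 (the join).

x14

Common upper bounds of {x18, x15}: x14.
The least among these is x14.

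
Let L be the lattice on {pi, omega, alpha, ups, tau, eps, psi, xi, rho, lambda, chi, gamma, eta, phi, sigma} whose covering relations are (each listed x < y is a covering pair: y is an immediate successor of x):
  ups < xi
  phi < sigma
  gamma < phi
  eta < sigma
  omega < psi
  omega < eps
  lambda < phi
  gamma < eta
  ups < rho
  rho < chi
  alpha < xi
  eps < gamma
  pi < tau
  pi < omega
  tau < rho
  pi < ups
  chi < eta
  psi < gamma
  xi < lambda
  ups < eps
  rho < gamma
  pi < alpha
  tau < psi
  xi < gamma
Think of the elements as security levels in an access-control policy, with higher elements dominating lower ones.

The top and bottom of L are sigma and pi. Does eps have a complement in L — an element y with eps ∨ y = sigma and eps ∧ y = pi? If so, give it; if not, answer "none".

none

For every candidate y, either eps ∨ y ≠ sigma or eps ∧ y ≠ pi; no complement exists.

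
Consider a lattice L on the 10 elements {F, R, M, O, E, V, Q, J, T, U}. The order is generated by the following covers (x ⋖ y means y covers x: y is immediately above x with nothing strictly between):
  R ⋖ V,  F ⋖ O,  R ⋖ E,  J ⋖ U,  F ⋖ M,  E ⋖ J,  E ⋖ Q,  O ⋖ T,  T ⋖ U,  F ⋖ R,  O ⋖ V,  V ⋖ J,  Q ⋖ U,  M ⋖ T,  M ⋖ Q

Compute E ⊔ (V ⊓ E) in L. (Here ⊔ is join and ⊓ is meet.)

V ∧ E = R
E ∨ R = E

E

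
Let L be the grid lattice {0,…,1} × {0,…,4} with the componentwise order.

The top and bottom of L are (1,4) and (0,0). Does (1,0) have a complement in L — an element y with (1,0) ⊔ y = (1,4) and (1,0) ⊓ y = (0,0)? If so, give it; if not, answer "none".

(0,4)

Need y with (1,0) ∨ y = (1,4) and (1,0) ∧ y = (0,0).
Checking each element gives: (0,4).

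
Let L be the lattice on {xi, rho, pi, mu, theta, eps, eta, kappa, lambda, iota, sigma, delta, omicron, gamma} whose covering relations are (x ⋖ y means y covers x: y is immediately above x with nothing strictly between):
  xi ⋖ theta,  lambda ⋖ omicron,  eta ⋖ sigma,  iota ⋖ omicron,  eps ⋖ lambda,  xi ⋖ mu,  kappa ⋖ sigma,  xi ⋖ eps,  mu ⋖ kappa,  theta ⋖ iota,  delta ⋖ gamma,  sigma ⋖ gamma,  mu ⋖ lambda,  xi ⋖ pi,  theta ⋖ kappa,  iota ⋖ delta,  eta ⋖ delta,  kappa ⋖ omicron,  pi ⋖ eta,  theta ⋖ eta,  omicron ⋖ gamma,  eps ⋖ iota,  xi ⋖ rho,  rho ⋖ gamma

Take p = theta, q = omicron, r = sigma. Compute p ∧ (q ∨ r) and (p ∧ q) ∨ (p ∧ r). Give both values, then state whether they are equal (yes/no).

theta; theta; yes

q ∨ r = gamma, so p ∧ (q ∨ r) = theta ∧ gamma = theta.
p ∧ q = theta and p ∧ r = theta, so (p ∧ q) ∨ (p ∧ r) = theta ∨ theta = theta.
Equal: yes.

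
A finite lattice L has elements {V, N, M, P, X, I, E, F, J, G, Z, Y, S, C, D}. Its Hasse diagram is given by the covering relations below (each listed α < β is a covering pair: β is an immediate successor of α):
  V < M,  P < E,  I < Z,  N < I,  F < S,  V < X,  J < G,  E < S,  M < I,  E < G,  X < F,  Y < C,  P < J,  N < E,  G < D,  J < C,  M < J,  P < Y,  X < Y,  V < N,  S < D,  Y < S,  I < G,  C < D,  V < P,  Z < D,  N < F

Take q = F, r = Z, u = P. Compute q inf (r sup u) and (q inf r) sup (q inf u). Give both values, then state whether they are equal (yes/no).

r sup u = D, so q inf (r sup u) = F inf D = F.
q inf r = N and q inf u = V, so (q inf r) sup (q inf u) = N sup V = N.
Equal: no.

F; N; no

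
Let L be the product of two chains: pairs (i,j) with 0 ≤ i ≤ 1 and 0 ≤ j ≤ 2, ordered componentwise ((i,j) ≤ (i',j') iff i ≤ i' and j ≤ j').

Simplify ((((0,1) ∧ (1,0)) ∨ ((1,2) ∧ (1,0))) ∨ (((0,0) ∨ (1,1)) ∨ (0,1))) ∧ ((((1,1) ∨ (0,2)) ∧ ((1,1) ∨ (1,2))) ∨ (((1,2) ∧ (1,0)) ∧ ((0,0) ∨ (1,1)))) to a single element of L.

(0,1) ∧ (1,0) = (0,0)
(1,2) ∧ (1,0) = (1,0)
(0,0) ∨ (1,0) = (1,0)
(0,0) ∨ (1,1) = (1,1)
(1,1) ∨ (0,1) = (1,1)
(1,0) ∨ (1,1) = (1,1)
(1,1) ∨ (0,2) = (1,2)
(1,1) ∨ (1,2) = (1,2)
(1,2) ∧ (1,2) = (1,2)
(1,2) ∧ (1,0) = (1,0)
(0,0) ∨ (1,1) = (1,1)
(1,0) ∧ (1,1) = (1,0)
(1,2) ∨ (1,0) = (1,2)
(1,1) ∧ (1,2) = (1,1)

(1,1)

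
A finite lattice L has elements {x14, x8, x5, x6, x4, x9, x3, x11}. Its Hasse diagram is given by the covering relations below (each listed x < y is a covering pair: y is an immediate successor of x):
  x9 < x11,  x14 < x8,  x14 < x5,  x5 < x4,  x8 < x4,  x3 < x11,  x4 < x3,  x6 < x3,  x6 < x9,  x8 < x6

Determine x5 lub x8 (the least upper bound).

Common upper bounds of {x5, x8}: x11, x3, x4.
The least among these is x4.

x4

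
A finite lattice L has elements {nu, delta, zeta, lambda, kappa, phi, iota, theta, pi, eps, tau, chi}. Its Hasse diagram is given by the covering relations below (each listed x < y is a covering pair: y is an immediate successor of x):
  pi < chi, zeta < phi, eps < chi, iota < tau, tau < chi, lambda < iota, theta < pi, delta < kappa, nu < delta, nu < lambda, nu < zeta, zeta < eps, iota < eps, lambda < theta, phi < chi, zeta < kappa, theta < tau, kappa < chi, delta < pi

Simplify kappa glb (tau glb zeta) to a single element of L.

nu

tau ∧ zeta = nu
kappa ∧ nu = nu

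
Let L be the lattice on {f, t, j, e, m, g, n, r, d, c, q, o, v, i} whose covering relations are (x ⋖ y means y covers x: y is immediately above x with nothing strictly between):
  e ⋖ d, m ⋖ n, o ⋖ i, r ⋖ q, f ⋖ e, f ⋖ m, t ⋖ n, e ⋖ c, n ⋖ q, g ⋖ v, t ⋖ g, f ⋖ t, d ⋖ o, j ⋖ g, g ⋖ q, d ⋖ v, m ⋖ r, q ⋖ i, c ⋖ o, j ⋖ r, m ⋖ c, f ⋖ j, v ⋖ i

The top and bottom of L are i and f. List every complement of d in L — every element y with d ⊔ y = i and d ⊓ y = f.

n, q, r

Need y with d ∨ y = i and d ∧ y = f.
Checking each element gives: n, q, r.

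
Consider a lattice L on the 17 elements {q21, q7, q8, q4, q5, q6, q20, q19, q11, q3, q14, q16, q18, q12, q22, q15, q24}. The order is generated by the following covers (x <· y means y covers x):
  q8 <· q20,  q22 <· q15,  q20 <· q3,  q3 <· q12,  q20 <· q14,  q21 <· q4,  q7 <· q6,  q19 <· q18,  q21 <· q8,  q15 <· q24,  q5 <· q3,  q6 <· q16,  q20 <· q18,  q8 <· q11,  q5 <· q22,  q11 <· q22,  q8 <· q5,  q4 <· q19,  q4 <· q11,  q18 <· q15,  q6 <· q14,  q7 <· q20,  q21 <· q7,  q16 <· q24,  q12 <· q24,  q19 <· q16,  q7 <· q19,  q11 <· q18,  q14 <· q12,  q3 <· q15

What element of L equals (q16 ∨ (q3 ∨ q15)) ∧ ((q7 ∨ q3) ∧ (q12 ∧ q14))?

q20

q3 ∨ q15 = q15
q16 ∨ q15 = q24
q7 ∨ q3 = q3
q12 ∧ q14 = q14
q3 ∧ q14 = q20
q24 ∧ q20 = q20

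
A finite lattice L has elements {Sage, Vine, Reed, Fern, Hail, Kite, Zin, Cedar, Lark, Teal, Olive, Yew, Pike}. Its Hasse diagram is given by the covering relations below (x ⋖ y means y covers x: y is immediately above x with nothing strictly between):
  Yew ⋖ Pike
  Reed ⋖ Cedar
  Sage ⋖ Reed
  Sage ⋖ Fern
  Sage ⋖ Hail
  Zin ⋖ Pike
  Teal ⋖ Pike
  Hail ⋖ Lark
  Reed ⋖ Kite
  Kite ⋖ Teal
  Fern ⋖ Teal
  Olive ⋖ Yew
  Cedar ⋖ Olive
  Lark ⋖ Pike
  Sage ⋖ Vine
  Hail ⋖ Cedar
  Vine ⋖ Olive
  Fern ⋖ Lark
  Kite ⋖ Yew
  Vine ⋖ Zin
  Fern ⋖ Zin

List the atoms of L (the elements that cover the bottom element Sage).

Fern, Hail, Reed, Vine

The atoms are exactly the elements that cover Sage: Fern, Hail, Reed, Vine.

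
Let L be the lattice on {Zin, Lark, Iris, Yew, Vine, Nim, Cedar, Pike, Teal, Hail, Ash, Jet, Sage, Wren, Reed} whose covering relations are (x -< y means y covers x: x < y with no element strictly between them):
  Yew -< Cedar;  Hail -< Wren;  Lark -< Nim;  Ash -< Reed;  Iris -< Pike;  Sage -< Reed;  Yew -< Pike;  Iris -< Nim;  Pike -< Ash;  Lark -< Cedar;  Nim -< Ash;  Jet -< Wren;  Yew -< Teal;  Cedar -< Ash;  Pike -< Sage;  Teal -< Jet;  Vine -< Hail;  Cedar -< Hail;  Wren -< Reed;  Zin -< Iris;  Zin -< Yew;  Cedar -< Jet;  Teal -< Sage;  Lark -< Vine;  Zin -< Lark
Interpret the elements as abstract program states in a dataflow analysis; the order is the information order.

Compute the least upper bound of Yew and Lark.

Common upper bounds of {Yew, Lark}: Ash, Cedar, Hail, Jet, Reed, Wren.
The least among these is Cedar.

Cedar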